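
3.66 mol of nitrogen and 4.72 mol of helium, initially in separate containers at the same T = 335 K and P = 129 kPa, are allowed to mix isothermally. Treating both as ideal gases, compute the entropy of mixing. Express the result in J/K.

Mole fractions: x_A = 3.66/8.38 = 0.437, x_B = 0.563.
ΔS_mix = −R(n_A ln x_A + n_B ln x_B) = −8.314 × (3.66 ln 0.437 + 4.72 ln 0.563) = 47.7 J/K.

ΔS_mix = 47.7 J/K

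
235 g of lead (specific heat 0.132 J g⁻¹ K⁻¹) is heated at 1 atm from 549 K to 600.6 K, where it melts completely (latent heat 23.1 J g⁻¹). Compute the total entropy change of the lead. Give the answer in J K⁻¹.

Warming step: ΔS₁ = m c ln(T_tr/T_i) = 235 × 0.132 × ln(600.6/549) = 2.787 J/K.
Phase change: ΔS₂ = +mL/T_tr = 235 × 23.1 / 600.6 = 9.038 J/K.
ΔS_total = (2.787) + (9.038) = 11.8 J/K.

ΔS = 11.8 J/K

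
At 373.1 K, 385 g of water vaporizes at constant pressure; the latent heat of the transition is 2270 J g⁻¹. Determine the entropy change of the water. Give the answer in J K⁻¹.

Heat absorbed by the substance: Q = mL = 385 × 2270 = 873950 J.
At constant T, ΔS = Q_rev/T = 873950 / 373.1 = 2340 J/K.

ΔS = 2340 J/K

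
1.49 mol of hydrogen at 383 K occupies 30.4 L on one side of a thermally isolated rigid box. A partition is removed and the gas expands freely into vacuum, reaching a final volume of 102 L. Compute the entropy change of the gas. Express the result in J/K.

No heat is exchanged and no work is done, so the ideal-gas temperature stays constant.
Entropy is a state function; using a reversible isothermal path, ΔS_gas = nR ln(V₂/V₁) = 1.49 × 8.314 × ln(102/30.4) = 15 J/K.

ΔS_gas = 15 J/K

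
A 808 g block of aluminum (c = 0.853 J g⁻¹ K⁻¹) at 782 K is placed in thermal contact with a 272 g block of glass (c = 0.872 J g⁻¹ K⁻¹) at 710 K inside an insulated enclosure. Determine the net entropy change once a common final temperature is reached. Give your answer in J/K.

Energy balance: T_f = (m₁c₁T₁ + m₂c₂T₂)/(m₁c₁ + m₂c₂) = 763.57 K.
ΔS₁ = m₁c₁ ln(T_f/T₁) = 689.224 × ln(763.57/782) = -16.44 J/K.
ΔS₂ = m₂c₂ ln(T_f/T₂) = 237.184 × ln(763.57/710) = 17.25 J/K.
ΔS_total = -16.44 + 17.25 = 0.81 J/K.

ΔS_total = 0.81 J/K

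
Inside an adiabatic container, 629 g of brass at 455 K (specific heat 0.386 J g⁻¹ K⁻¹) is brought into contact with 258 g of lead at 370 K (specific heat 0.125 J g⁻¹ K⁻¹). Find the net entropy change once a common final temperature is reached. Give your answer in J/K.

ΔS_total = 0.577 J/K

Energy balance: T_f = (m₁c₁T₁ + m₂c₂T₂)/(m₁c₁ + m₂c₂) = 445.03 K.
ΔS₁ = m₁c₁ ln(T_f/T₁) = 242.794 × ln(445.03/455) = -5.3774 J/K.
ΔS₂ = m₂c₂ ln(T_f/T₂) = 32.25 × ln(445.03/370) = 5.9548 J/K.
ΔS_total = -5.3774 + 5.9548 = 0.577 J/K.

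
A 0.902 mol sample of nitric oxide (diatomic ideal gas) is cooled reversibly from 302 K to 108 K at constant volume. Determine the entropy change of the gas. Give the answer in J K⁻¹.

At constant volume, ΔS = nC_V ln(T₂/T₁) with C_V = 5R/2 = 20.79 J mol⁻¹ K⁻¹.
ΔS = 0.902 × 20.79 × ln(108/302) = -19.3 J/K.

ΔS = -19.3 J/K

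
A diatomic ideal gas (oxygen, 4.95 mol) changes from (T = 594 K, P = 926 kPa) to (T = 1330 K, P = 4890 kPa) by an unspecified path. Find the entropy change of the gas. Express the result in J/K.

ΔS = nC_p ln(T₂/T₁) − nR ln(P₂/P₁), with C_p = 7R/2 = 29.1 J mol⁻¹ K⁻¹ for a diatomic ideal gas.
ΔS = 4.95 × [29.1 × ln(1330/594) − 8.314 × ln(4890/926)] = 47.6 J/K.

ΔS = 47.6 J/K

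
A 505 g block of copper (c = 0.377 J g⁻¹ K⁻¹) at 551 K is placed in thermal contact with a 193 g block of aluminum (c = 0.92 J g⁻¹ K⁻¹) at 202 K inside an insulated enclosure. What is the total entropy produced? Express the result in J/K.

Energy balance: T_f = (m₁c₁T₁ + m₂c₂T₂)/(m₁c₁ + m₂c₂) = 382.58 K.
ΔS₁ = m₁c₁ ln(T_f/T₁) = 190.385 × ln(382.58/551) = -69.45 J/K.
ΔS₂ = m₂c₂ ln(T_f/T₂) = 177.56 × ln(382.58/202) = 113.4 J/K.
ΔS_total = -69.45 + 113.4 = 44 J/K.

ΔS_total = 44 J/K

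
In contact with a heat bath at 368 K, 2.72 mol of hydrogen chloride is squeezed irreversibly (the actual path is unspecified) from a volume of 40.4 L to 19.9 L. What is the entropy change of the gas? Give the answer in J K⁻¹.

Entropy is a state function, so ΔS_gas depends only on the end states.
For an isothermal ideal gas ΔS_gas = nR ln(V₂/V₁) = 2.72 × 8.314 × ln(19.9/40.4) = -16 J/K.

ΔS_gas = -16 J/K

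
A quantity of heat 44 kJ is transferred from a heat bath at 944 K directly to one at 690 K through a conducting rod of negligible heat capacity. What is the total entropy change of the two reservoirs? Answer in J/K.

ΔS_hot = −Q/T_H = −44000/944 = -46.61 J/K and ΔS_cold = +Q/T_C = 44000/690 = 63.77 J/K.
ΔS_total = -46.61 + 63.77 = 17.2 J/K, positive as the second law requires.

ΔS_total = 17.2 J/K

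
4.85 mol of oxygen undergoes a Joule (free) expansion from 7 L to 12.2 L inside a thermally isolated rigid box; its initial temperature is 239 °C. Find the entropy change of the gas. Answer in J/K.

ΔS_gas = 22.4 J/K

No heat is exchanged and no work is done, so the ideal-gas temperature stays constant.
Entropy is a state function; using a reversible isothermal path, ΔS_gas = nR ln(V₂/V₁) = 4.85 × 8.314 × ln(12.2/7) = 22.4 J/K.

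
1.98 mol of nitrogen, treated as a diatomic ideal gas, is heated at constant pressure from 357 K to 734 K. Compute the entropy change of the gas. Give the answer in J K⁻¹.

ΔS = 41.5 J/K

At constant pressure, ΔS = nC_p ln(T₂/T₁) with C_p = 7R/2 = 29.1 J mol⁻¹ K⁻¹.
ΔS = 1.98 × 29.1 × ln(734/357) = 41.5 J/K.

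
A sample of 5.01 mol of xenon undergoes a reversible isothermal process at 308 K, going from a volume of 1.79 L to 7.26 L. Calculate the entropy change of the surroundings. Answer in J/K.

ΔS_surr = -58.3 J/K

For an isothermal ideal gas ΔS_gas = nR ln(V₂/V₁) = 5.01 × 8.314 × ln(7.26/1.79) = 58.3 J/K.
The process is reversible, so ΔS_surr = −ΔS_gas = -58.3 J/K and ΔS_universe = 0.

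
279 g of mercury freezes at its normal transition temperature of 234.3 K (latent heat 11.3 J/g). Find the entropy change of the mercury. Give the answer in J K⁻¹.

ΔS = -13.5 J/K

Heat released by the substance: Q = −mL = −279 × 11.3 = −3152.7 J.
At constant T, ΔS = Q_rev/T = −3152.7 / 234.3 = -13.5 J/K.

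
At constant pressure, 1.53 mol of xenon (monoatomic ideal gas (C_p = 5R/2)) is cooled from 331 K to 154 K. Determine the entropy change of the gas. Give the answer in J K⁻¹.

At constant pressure, ΔS = nC_p ln(T₂/T₁) with C_p = 5R/2 = 20.79 J mol⁻¹ K⁻¹.
ΔS = 1.53 × 20.79 × ln(154/331) = -24.3 J/K.

ΔS = -24.3 J/K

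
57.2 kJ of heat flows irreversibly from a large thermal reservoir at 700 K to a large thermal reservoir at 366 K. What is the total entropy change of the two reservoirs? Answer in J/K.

ΔS_hot = −Q/T_H = −57200/700 = -81.71 J/K and ΔS_cold = +Q/T_C = 57200/366 = 156.3 J/K.
ΔS_total = -81.71 + 156.3 = 74.6 J/K, positive as the second law requires.

ΔS_total = 74.6 J/K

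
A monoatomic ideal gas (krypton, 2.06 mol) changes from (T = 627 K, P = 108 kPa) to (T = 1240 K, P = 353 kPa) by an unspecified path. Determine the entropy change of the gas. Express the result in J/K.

ΔS = nC_p ln(T₂/T₁) − nR ln(P₂/P₁), with C_p = 5R/2 = 20.79 J mol⁻¹ K⁻¹ for a monoatomic ideal gas.
ΔS = 2.06 × [20.79 × ln(1240/627) − 8.314 × ln(353/108)] = 8.91 J/K.

ΔS = 8.91 J/K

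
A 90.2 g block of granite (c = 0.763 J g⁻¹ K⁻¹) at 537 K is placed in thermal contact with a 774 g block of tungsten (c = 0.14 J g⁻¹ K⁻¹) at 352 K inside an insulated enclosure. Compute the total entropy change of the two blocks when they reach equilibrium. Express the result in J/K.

Energy balance: T_f = (m₁c₁T₁ + m₂c₂T₂)/(m₁c₁ + m₂c₂) = 423.86 K.
ΔS₁ = m₁c₁ ln(T_f/T₁) = 68.8226 × ln(423.86/537) = -16.28 J/K.
ΔS₂ = m₂c₂ ln(T_f/T₂) = 108.36 × ln(423.86/352) = 20.13 J/K.
ΔS_total = -16.28 + 20.13 = 3.85 J/K.

ΔS_total = 3.85 J/K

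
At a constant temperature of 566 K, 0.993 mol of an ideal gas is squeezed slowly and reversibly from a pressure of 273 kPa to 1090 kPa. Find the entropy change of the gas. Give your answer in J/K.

For an isothermal ideal gas ΔS_gas = nR ln(P₁/P₂) = 0.993 × 8.314 × ln(273/1090) = -11.4 J/K.

ΔS_gas = -11.4 J/K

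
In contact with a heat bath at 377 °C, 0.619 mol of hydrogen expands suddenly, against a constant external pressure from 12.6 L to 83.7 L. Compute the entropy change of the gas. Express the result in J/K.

ΔS_gas = 9.74 J/K

Entropy is a state function, so ΔS_gas depends only on the end states.
For an isothermal ideal gas ΔS_gas = nR ln(V₂/V₁) = 0.619 × 8.314 × ln(83.7/12.6) = 9.74 J/K.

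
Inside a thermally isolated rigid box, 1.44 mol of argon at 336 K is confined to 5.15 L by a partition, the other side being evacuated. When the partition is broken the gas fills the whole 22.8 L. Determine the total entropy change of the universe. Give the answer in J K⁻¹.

ΔS_universe = 17.8 J/K

No heat is exchanged and no work is done, so the ideal-gas temperature stays constant.
Entropy is a state function; using a reversible isothermal path, ΔS_gas = nR ln(V₂/V₁) = 1.44 × 8.314 × ln(22.8/5.15) = 17.8 J/K.
The insulated surroundings exchange no heat, so ΔS_surr = 0 and ΔS_universe = ΔS_gas.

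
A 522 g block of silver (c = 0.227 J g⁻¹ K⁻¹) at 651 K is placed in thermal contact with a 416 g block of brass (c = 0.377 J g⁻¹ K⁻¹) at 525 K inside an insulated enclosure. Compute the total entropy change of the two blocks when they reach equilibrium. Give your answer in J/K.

Energy balance: T_f = (m₁c₁T₁ + m₂c₂T₂)/(m₁c₁ + m₂c₂) = 579.23 K.
ΔS₁ = m₁c₁ ln(T_f/T₁) = 118.494 × ln(579.23/651) = -13.842 J/K.
ΔS₂ = m₂c₂ ln(T_f/T₂) = 156.832 × ln(579.23/525) = 15.416 J/K.
ΔS_total = -13.842 + 15.416 = 1.57 J/K.

ΔS_total = 1.57 J/K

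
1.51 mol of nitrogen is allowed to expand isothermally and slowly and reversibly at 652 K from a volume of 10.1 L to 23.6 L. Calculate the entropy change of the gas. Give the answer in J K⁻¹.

ΔS_gas = 10.7 J/K

For an isothermal ideal gas ΔS_gas = nR ln(V₂/V₁) = 1.51 × 8.314 × ln(23.6/10.1) = 10.7 J/K.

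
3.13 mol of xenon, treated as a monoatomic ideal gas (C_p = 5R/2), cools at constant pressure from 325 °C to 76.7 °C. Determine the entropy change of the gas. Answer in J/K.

ΔS = -34.9 J/K

In kelvin: T₁ = 598.15 K, T₂ = 349.85 K. At constant pressure, ΔS = nC_p ln(T₂/T₁) with C_p = 5R/2 = 20.79 J mol⁻¹ K⁻¹.
ΔS = 3.13 × 20.79 × ln(349.85/598.15) = -34.9 J/K.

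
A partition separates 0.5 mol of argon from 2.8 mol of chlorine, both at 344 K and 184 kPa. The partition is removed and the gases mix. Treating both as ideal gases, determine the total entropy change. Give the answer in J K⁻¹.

Mole fractions: x_A = 0.5/3.3 = 0.152, x_B = 0.848.
ΔS_mix = −R(n_A ln x_A + n_B ln x_B) = −8.314 × (0.5 ln 0.152 + 2.8 ln 0.848) = 11.7 J/K.

ΔS_mix = 11.7 J/K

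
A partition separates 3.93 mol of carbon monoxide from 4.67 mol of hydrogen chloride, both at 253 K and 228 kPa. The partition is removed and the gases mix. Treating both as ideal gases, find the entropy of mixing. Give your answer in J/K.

Mole fractions: x_A = 3.93/8.6 = 0.457, x_B = 0.543.
ΔS_mix = −R(n_A ln x_A + n_B ln x_B) = −8.314 × (3.93 ln 0.457 + 4.67 ln 0.543) = 49.3 J/K.

ΔS_mix = 49.3 J/K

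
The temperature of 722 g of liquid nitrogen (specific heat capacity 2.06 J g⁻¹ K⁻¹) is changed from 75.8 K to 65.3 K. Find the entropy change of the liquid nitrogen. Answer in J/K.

ΔS = ∫dQ_rev/T = m c ln(T₂/T₁) = 722 × 2.06 × ln(65.3/75.8) = -222 J/K.

ΔS = -222 J/K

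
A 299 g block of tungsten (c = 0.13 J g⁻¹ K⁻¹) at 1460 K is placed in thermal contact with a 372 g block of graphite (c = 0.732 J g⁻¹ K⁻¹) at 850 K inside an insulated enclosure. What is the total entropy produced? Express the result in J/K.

ΔS_total = 5.69 J/K

Energy balance: T_f = (m₁c₁T₁ + m₂c₂T₂)/(m₁c₁ + m₂c₂) = 926.2 K.
ΔS₁ = m₁c₁ ln(T_f/T₁) = 38.87 × ln(926.2/1460) = -17.69 J/K.
ΔS₂ = m₂c₂ ln(T_f/T₂) = 272.304 × ln(926.2/850) = 23.38 J/K.
ΔS_total = -17.69 + 23.38 = 5.69 J/K.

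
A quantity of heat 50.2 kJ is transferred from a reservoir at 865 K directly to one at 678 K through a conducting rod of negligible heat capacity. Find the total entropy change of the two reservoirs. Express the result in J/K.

ΔS_total = 16 J/K

ΔS_hot = −Q/T_H = −50200/865 = -58.03 J/K and ΔS_cold = +Q/T_C = 50200/678 = 74.04 J/K.
ΔS_total = -58.03 + 74.04 = 16 J/K, positive as the second law requires.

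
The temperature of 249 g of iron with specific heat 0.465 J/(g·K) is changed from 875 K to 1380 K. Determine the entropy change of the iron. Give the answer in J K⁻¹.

ΔS = ∫dQ_rev/T = m c ln(T₂/T₁) = 249 × 0.465 × ln(1380/875) = 52.8 J/K.

ΔS = 52.8 J/K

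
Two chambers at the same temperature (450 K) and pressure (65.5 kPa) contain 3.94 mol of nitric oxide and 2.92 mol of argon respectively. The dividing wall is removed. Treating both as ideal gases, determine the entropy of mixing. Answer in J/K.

Mole fractions: x_A = 3.94/6.86 = 0.574, x_B = 0.426.
ΔS_mix = −R(n_A ln x_A + n_B ln x_B) = −8.314 × (3.94 ln 0.574 + 2.92 ln 0.426) = 38.9 J/K.

ΔS_mix = 38.9 J/K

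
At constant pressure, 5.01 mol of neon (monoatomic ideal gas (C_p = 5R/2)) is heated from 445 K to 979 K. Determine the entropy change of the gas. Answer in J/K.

At constant pressure, ΔS = nC_p ln(T₂/T₁) with C_p = 5R/2 = 20.79 J mol⁻¹ K⁻¹.
ΔS = 5.01 × 20.79 × ln(979/445) = 82.1 J/K.

ΔS = 82.1 J/K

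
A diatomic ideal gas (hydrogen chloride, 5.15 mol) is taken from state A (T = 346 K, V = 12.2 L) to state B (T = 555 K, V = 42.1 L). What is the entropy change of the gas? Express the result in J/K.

ΔS = 104 J/K

Entropy is a state function: ΔS = nC_V ln(T₂/T₁) + nR ln(V₂/V₁), with C_V = 5R/2 = 20.79 J mol⁻¹ K⁻¹ for a diatomic ideal gas.
ΔS = 5.15 × [20.79 × ln(555/346) + 8.314 × ln(42.1/12.2)] = 104 J/K.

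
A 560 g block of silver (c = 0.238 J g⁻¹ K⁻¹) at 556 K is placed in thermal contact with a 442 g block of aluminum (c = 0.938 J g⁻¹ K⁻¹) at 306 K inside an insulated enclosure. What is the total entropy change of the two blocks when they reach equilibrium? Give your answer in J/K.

Energy balance: T_f = (m₁c₁T₁ + m₂c₂T₂)/(m₁c₁ + m₂c₂) = 366.82 K.
ΔS₁ = m₁c₁ ln(T_f/T₁) = 133.28 × ln(366.82/556) = -55.43 J/K.
ΔS₂ = m₂c₂ ln(T_f/T₂) = 414.596 × ln(366.82/306) = 75.16 J/K.
ΔS_total = -55.43 + 75.16 = 19.7 J/K.

ΔS_total = 19.7 J/K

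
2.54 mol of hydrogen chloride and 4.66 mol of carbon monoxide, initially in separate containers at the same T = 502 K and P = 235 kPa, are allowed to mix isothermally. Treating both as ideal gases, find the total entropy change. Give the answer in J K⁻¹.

ΔS_mix = 38.9 J/K

Mole fractions: x_A = 2.54/7.2 = 0.353, x_B = 0.647.
ΔS_mix = −R(n_A ln x_A + n_B ln x_B) = −8.314 × (2.54 ln 0.353 + 4.66 ln 0.647) = 38.9 J/K.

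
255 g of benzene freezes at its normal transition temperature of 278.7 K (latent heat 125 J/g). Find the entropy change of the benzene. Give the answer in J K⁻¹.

Heat released by the substance: Q = −mL = −255 × 125 = −31875 J.
At constant T, ΔS = Q_rev/T = −31875 / 278.7 = -114 J/K.

ΔS = -114 J/K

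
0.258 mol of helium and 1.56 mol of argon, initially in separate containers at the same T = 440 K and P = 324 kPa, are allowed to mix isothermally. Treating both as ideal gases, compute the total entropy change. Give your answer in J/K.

Mole fractions: x_A = 0.258/1.82 = 0.142, x_B = 0.858.
ΔS_mix = −R(n_A ln x_A + n_B ln x_B) = −8.314 × (0.258 ln 0.142 + 1.56 ln 0.858) = 6.17 J/K.

ΔS_mix = 6.17 J/K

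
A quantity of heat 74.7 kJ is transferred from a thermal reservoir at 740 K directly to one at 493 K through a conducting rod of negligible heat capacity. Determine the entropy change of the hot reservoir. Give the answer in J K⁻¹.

ΔS_hot = -101 J/K

The hot reservoir loses heat Q, so ΔS_hot = −Q/T_H = −74700/740 = -101 J/K.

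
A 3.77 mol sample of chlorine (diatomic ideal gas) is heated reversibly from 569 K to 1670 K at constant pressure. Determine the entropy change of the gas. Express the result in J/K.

ΔS = 118 J/K

At constant pressure, ΔS = nC_p ln(T₂/T₁) with C_p = 7R/2 = 29.1 J mol⁻¹ K⁻¹.
ΔS = 3.77 × 29.1 × ln(1670/569) = 118 J/K.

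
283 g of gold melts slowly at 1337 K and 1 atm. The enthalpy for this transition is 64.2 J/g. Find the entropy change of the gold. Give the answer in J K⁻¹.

Heat absorbed by the substance: Q = mL = 283 × 64.2 = 18168.6 J.
At constant T, ΔS = Q_rev/T = 18168.6 / 1337 = 13.6 J/K.

ΔS = 13.6 J/K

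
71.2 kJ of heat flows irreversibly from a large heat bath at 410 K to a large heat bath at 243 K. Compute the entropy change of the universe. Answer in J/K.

ΔS_hot = −Q/T_H = −71200/410 = -173.7 J/K and ΔS_cold = +Q/T_C = 71200/243 = 293 J/K.
ΔS_total = -173.7 + 293 = 119 J/K, positive as the second law requires.

ΔS_total = 119 J/K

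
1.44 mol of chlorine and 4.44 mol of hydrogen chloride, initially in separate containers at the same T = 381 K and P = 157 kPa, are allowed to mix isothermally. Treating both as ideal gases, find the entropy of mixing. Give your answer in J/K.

ΔS_mix = 27.2 J/K

Mole fractions: x_A = 1.44/5.88 = 0.245, x_B = 0.755.
ΔS_mix = −R(n_A ln x_A + n_B ln x_B) = −8.314 × (1.44 ln 0.245 + 4.44 ln 0.755) = 27.2 J/K.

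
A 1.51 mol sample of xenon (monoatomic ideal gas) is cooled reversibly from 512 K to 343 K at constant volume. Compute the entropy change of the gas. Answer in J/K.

ΔS = -7.54 J/K

At constant volume, ΔS = nC_V ln(T₂/T₁) with C_V = 3R/2 = 12.47 J mol⁻¹ K⁻¹.
ΔS = 1.51 × 12.47 × ln(343/512) = -7.54 J/K.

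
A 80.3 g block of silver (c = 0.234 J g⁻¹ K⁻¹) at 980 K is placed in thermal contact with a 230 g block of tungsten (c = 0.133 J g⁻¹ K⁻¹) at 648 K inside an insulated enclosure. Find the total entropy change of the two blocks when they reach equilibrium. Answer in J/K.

ΔS_total = 1.02 J/K

Energy balance: T_f = (m₁c₁T₁ + m₂c₂T₂)/(m₁c₁ + m₂c₂) = 774.33 K.
ΔS₁ = m₁c₁ ln(T_f/T₁) = 18.7902 × ln(774.33/980) = -4.426 J/K.
ΔS₂ = m₂c₂ ln(T_f/T₂) = 30.59 × ln(774.33/648) = 5.448 J/K.
ΔS_total = -4.426 + 5.448 = 1.02 J/K.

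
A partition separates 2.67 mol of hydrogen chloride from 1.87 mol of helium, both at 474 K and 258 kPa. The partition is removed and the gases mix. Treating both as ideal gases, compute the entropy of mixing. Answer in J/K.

ΔS_mix = 25.6 J/K

Mole fractions: x_A = 2.67/4.54 = 0.588, x_B = 0.412.
ΔS_mix = −R(n_A ln x_A + n_B ln x_B) = −8.314 × (2.67 ln 0.588 + 1.87 ln 0.412) = 25.6 J/K.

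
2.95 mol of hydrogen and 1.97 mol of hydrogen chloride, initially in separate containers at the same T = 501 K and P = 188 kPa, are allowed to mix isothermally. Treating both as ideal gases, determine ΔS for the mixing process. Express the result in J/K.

ΔS_mix = 27.5 J/K

Mole fractions: x_A = 2.95/4.92 = 0.6, x_B = 0.4.
ΔS_mix = −R(n_A ln x_A + n_B ln x_B) = −8.314 × (2.95 ln 0.6 + 1.97 ln 0.4) = 27.5 J/K.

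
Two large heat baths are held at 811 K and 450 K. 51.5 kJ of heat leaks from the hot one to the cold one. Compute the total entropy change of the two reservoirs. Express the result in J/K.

ΔS_hot = −Q/T_H = −51500/811 = -63.5 J/K and ΔS_cold = +Q/T_C = 51500/450 = 114.4 J/K.
ΔS_total = -63.5 + 114.4 = 50.9 J/K, positive as the second law requires.

ΔS_total = 50.9 J/K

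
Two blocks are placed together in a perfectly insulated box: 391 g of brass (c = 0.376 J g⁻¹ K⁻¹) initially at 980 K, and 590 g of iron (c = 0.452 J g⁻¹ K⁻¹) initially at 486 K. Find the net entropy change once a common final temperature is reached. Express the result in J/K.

ΔS_total = 24.5 J/K

Energy balance: T_f = (m₁c₁T₁ + m₂c₂T₂)/(m₁c₁ + m₂c₂) = 661.55 K.
ΔS₁ = m₁c₁ ln(T_f/T₁) = 147.016 × ln(661.55/980) = -57.77 J/K.
ΔS₂ = m₂c₂ ln(T_f/T₂) = 266.68 × ln(661.55/486) = 82.24 J/K.
ΔS_total = -57.77 + 82.24 = 24.5 J/K.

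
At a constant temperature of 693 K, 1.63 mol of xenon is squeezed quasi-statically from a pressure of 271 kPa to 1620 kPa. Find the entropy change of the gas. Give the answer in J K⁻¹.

For an isothermal ideal gas ΔS_gas = nR ln(P₁/P₂) = 1.63 × 8.314 × ln(271/1620) = -24.2 J/K.

ΔS_gas = -24.2 J/K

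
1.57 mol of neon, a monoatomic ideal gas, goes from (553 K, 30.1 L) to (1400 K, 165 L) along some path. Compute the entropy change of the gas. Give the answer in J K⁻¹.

ΔS = 40.4 J/K

Entropy is a state function: ΔS = nC_V ln(T₂/T₁) + nR ln(V₂/V₁), with C_V = 3R/2 = 12.47 J mol⁻¹ K⁻¹ for a monoatomic ideal gas.
ΔS = 1.57 × [12.47 × ln(1400/553) + 8.314 × ln(165/30.1)] = 40.4 J/K.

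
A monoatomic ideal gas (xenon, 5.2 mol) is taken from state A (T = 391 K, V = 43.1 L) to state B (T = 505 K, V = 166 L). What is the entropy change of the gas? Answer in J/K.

ΔS = 74.9 J/K

Entropy is a state function: ΔS = nC_V ln(T₂/T₁) + nR ln(V₂/V₁), with C_V = 3R/2 = 12.47 J mol⁻¹ K⁻¹ for a monoatomic ideal gas.
ΔS = 5.2 × [12.47 × ln(505/391) + 8.314 × ln(166/43.1)] = 74.9 J/K.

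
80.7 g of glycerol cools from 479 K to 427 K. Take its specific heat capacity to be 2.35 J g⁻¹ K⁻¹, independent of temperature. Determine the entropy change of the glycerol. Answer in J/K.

ΔS = ∫dQ_rev/T = m c ln(T₂/T₁) = 80.7 × 2.35 × ln(427/479) = -21.8 J/K.

ΔS = -21.8 J/K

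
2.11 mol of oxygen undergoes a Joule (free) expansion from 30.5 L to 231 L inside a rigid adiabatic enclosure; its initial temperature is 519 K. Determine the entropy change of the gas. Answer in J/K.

ΔS_gas = 35.5 J/K

No heat is exchanged and no work is done, so the ideal-gas temperature stays constant.
Entropy is a state function; using a reversible isothermal path, ΔS_gas = nR ln(V₂/V₁) = 2.11 × 8.314 × ln(231/30.5) = 35.5 J/K.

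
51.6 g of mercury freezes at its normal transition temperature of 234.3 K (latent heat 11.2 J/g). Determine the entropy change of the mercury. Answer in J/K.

Heat released by the substance: Q = −mL = −51.6 × 11.2 = −577.92 J.
At constant T, ΔS = Q_rev/T = −577.92 / 234.3 = -2.47 J/K.

ΔS = -2.47 J/K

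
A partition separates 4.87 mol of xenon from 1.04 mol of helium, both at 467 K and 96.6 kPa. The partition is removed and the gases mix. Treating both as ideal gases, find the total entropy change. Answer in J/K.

ΔS_mix = 22.9 J/K

Mole fractions: x_A = 4.87/5.91 = 0.824, x_B = 0.176.
ΔS_mix = −R(n_A ln x_A + n_B ln x_B) = −8.314 × (4.87 ln 0.824 + 1.04 ln 0.176) = 22.9 J/K.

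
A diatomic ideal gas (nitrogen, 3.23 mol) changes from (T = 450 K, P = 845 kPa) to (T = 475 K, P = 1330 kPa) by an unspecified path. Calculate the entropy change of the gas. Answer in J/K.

ΔS = nC_p ln(T₂/T₁) − nR ln(P₂/P₁), with C_p = 7R/2 = 29.1 J mol⁻¹ K⁻¹ for a diatomic ideal gas.
ΔS = 3.23 × [29.1 × ln(475/450) − 8.314 × ln(1330/845)] = -7.1 J/K.

ΔS = -7.1 J/K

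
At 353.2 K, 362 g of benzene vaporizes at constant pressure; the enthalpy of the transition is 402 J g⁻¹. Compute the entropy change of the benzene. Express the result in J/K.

ΔS = 412 J/K

Heat absorbed by the substance: Q = mL = 362 × 402 = 145524 J.
At constant T, ΔS = Q_rev/T = 145524 / 353.2 = 412 J/K.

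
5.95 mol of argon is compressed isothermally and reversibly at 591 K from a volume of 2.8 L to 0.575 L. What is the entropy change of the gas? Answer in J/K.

For an isothermal ideal gas ΔS_gas = nR ln(V₂/V₁) = 5.95 × 8.314 × ln(0.575/2.8) = -78.3 J/K.

ΔS_gas = -78.3 J/K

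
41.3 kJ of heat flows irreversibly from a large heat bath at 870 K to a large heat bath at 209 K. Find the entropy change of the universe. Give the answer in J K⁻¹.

ΔS_hot = −Q/T_H = −41300/870 = -47.47 J/K and ΔS_cold = +Q/T_C = 41300/209 = 197.6 J/K.
ΔS_total = -47.47 + 197.6 = 150 J/K, positive as the second law requires.

ΔS_total = 150 J/K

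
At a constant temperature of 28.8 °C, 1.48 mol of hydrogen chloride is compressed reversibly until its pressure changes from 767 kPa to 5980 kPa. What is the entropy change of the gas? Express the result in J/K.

For an isothermal ideal gas ΔS_gas = nR ln(P₁/P₂) = 1.48 × 8.314 × ln(767/5980) = -25.3 J/K.

ΔS_gas = -25.3 J/K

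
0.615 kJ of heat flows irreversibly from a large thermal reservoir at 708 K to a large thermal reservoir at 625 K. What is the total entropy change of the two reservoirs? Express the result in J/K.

ΔS_total = 0.115 J/K

ΔS_hot = −Q/T_H = −615/708 = -0.8686 J/K and ΔS_cold = +Q/T_C = 615/625 = 0.984 J/K.
ΔS_total = -0.8686 + 0.984 = 0.115 J/K, positive as the second law requires.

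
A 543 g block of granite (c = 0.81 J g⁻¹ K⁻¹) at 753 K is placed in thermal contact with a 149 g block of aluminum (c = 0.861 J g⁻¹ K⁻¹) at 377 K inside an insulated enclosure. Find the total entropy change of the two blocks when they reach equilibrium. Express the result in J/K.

Energy balance: T_f = (m₁c₁T₁ + m₂c₂T₂)/(m₁c₁ + m₂c₂) = 668.09 K.
ΔS₁ = m₁c₁ ln(T_f/T₁) = 439.83 × ln(668.09/753) = -52.62 J/K.
ΔS₂ = m₂c₂ ln(T_f/T₂) = 128.289 × ln(668.09/377) = 73.4 J/K.
ΔS_total = -52.62 + 73.4 = 20.8 J/K.

ΔS_total = 20.8 J/K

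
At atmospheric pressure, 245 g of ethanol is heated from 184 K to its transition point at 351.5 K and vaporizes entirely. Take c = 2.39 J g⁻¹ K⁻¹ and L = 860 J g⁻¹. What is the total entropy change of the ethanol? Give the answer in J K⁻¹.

Warming step: ΔS₁ = m c ln(T_tr/T_i) = 245 × 2.39 × ln(351.5/184) = 379 J/K.
Phase change: ΔS₂ = +mL/T_tr = 245 × 860 / 351.5 = 599.4 J/K.
ΔS_total = (379) + (599.4) = 978 J/K.

ΔS = 978 J/K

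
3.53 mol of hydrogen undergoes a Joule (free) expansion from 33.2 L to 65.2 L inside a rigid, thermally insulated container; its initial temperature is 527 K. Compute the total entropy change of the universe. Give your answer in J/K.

For an ideal gas in free expansion Q = 0 and W = 0, so T is unchanged.
Entropy is a state function; using a reversible isothermal path, ΔS_gas = nR ln(V₂/V₁) = 3.53 × 8.314 × ln(65.2/33.2) = 19.8 J/K.
The insulated surroundings exchange no heat, so ΔS_surr = 0 and ΔS_universe = ΔS_gas.

ΔS_universe = 19.8 J/K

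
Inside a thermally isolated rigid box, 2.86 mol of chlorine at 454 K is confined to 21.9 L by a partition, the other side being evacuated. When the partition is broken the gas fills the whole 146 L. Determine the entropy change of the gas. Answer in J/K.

ΔS_gas = 45.1 J/K

No heat is exchanged and no work is done, so the ideal-gas temperature stays constant.
Entropy is a state function; using a reversible isothermal path, ΔS_gas = nR ln(V₂/V₁) = 2.86 × 8.314 × ln(146/21.9) = 45.1 J/K.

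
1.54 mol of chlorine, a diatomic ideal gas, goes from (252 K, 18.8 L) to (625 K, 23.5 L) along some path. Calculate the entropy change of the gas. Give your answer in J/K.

ΔS = 31.9 J/K

Entropy is a state function: ΔS = nC_V ln(T₂/T₁) + nR ln(V₂/V₁), with C_V = 5R/2 = 20.79 J mol⁻¹ K⁻¹ for a diatomic ideal gas.
ΔS = 1.54 × [20.79 × ln(625/252) + 8.314 × ln(23.5/18.8)] = 31.9 J/K.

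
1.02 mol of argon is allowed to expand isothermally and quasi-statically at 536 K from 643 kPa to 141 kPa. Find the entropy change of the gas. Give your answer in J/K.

For an isothermal ideal gas ΔS_gas = nR ln(P₁/P₂) = 1.02 × 8.314 × ln(643/141) = 12.9 J/K.

ΔS_gas = 12.9 J/K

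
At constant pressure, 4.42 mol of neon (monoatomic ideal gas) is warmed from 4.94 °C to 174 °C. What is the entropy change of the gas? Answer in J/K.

ΔS = 43.6 J/K

In kelvin: T₁ = 278.09 K, T₂ = 447.15 K. At constant pressure, ΔS = nC_p ln(T₂/T₁) with C_p = 5R/2 = 20.79 J mol⁻¹ K⁻¹.
ΔS = 4.42 × 20.79 × ln(447.15/278.09) = 43.6 J/K.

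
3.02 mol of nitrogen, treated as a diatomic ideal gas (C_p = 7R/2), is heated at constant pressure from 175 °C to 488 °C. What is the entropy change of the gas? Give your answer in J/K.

ΔS = 46.5 J/K

In kelvin: T₁ = 448.15 K, T₂ = 761.15 K. At constant pressure, ΔS = nC_p ln(T₂/T₁) with C_p = 7R/2 = 29.1 J mol⁻¹ K⁻¹.
ΔS = 3.02 × 29.1 × ln(761.15/448.15) = 46.5 J/K.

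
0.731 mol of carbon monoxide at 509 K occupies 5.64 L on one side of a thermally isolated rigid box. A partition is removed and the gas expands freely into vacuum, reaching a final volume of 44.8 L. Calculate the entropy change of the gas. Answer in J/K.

No heat is exchanged and no work is done, so the ideal-gas temperature stays constant.
Entropy is a state function; using a reversible isothermal path, ΔS_gas = nR ln(V₂/V₁) = 0.731 × 8.314 × ln(44.8/5.64) = 12.6 J/K.

ΔS_gas = 12.6 J/K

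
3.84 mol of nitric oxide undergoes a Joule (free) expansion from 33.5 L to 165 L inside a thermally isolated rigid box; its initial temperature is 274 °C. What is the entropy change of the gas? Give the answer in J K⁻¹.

For an ideal gas in free expansion Q = 0 and W = 0, so T is unchanged.
Entropy is a state function; using a reversible isothermal path, ΔS_gas = nR ln(V₂/V₁) = 3.84 × 8.314 × ln(165/33.5) = 50.9 J/K.

ΔS_gas = 50.9 J/K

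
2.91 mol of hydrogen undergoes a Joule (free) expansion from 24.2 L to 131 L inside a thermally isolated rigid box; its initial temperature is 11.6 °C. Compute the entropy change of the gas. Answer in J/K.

ΔS_gas = 40.9 J/K

For an ideal gas in free expansion Q = 0 and W = 0, so T is unchanged.
Entropy is a state function; using a reversible isothermal path, ΔS_gas = nR ln(V₂/V₁) = 2.91 × 8.314 × ln(131/24.2) = 40.9 J/K.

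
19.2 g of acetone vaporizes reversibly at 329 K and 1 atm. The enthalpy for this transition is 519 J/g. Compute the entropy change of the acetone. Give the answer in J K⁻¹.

Heat absorbed by the substance: Q = mL = 19.2 × 519 = 9964.8 J.
At constant T, ΔS = Q_rev/T = 9964.8 / 329 = 30.3 J/K.

ΔS = 30.3 J/K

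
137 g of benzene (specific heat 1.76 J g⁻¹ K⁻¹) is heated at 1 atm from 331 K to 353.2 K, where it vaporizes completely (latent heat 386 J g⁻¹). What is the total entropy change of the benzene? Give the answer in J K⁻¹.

ΔS = 165 J/K

Warming step: ΔS₁ = m c ln(T_tr/T_i) = 137 × 1.76 × ln(353.2/331) = 15.65 J/K.
Phase change: ΔS₂ = +mL/T_tr = 137 × 386 / 353.2 = 149.7 J/K.
ΔS_total = (15.65) + (149.7) = 165 J/K.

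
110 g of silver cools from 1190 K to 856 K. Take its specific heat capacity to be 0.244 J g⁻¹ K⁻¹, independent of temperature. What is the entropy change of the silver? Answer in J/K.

ΔS = -8.84 J/K

ΔS = ∫dQ_rev/T = m c ln(T₂/T₁) = 110 × 0.244 × ln(856/1190) = -8.84 J/K.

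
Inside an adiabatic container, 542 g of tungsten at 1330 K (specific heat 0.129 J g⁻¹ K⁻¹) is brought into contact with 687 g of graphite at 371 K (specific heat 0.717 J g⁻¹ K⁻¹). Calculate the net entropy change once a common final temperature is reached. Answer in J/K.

ΔS_total = 67.5 J/K

Energy balance: T_f = (m₁c₁T₁ + m₂c₂T₂)/(m₁c₁ + m₂c₂) = 490.2 K.
ΔS₁ = m₁c₁ ln(T_f/T₁) = 69.918 × ln(490.2/1330) = -69.786 J/K.
ΔS₂ = m₂c₂ ln(T_f/T₂) = 492.579 × ln(490.2/371) = 137.24 J/K.
ΔS_total = -69.786 + 137.24 = 67.5 J/K.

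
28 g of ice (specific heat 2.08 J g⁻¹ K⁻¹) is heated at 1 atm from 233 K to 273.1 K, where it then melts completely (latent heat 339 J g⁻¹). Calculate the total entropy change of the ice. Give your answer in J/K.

Warming step: ΔS₁ = m c ln(T_tr/T_i) = 28 × 2.08 × ln(273.1/233) = 9.248 J/K.
Phase change: ΔS₂ = +mL/T_tr = 28 × 339 / 273.1 = 34.76 J/K.
ΔS_total = (9.248) + (34.76) = 44 J/K.

ΔS = 44 J/K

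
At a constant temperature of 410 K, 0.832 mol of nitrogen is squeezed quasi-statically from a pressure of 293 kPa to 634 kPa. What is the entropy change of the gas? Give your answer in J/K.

For an isothermal ideal gas ΔS_gas = nR ln(P₁/P₂) = 0.832 × 8.314 × ln(293/634) = -5.34 J/K.

ΔS_gas = -5.34 J/K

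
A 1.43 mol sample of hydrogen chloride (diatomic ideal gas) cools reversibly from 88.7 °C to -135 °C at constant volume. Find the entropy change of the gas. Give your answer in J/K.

In kelvin: T₁ = 361.85 K, T₂ = 138.15 K. At constant volume, ΔS = nC_V ln(T₂/T₁) with C_V = 5R/2 = 20.79 J mol⁻¹ K⁻¹.
ΔS = 1.43 × 20.79 × ln(138.15/361.85) = -28.6 J/K.

ΔS = -28.6 J/K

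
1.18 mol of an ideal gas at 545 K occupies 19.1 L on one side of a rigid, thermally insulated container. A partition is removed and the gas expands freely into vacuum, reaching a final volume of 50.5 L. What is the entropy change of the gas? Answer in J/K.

For an ideal gas in free expansion Q = 0 and W = 0, so T is unchanged.
Entropy is a state function; using a reversible isothermal path, ΔS_gas = nR ln(V₂/V₁) = 1.18 × 8.314 × ln(50.5/19.1) = 9.54 J/K.

ΔS_gas = 9.54 J/K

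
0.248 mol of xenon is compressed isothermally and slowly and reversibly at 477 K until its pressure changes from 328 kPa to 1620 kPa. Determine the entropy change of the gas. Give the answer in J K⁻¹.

For an isothermal ideal gas ΔS_gas = nR ln(P₁/P₂) = 0.248 × 8.314 × ln(328/1620) = -3.29 J/K.

ΔS_gas = -3.29 J/K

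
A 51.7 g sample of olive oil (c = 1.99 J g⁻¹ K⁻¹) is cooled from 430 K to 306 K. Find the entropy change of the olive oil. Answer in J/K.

ΔS = ∫dQ_rev/T = m c ln(T₂/T₁) = 51.7 × 1.99 × ln(306/430) = -35 J/K.

ΔS = -35 J/K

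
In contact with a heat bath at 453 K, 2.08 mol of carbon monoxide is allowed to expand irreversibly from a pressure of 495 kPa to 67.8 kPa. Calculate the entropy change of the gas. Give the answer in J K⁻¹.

ΔS_gas = 34.4 J/K

Entropy is a state function, so ΔS_gas depends only on the end states.
For an isothermal ideal gas ΔS_gas = nR ln(P₁/P₂) = 2.08 × 8.314 × ln(495/67.8) = 34.4 J/K.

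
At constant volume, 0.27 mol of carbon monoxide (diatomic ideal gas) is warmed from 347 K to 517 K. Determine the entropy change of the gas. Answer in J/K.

At constant volume, ΔS = nC_V ln(T₂/T₁) with C_V = 5R/2 = 20.79 J mol⁻¹ K⁻¹.
ΔS = 0.27 × 20.79 × ln(517/347) = 2.24 J/K.

ΔS = 2.24 J/K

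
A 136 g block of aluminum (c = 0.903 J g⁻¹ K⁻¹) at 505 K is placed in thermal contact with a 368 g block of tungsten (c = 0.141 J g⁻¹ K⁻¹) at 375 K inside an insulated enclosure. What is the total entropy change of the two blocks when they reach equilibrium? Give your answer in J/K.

Energy balance: T_f = (m₁c₁T₁ + m₂c₂T₂)/(m₁c₁ + m₂c₂) = 466.39 K.
ΔS₁ = m₁c₁ ln(T_f/T₁) = 122.808 × ln(466.39/505) = -9.768 J/K.
ΔS₂ = m₂c₂ ln(T_f/T₂) = 51.888 × ln(466.39/375) = 11.32 J/K.
ΔS_total = -9.768 + 11.32 = 1.55 J/K.

ΔS_total = 1.55 J/K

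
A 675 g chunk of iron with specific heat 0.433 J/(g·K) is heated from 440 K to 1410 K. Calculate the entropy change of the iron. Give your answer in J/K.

ΔS = 340 J/K

ΔS = ∫dQ_rev/T = m c ln(T₂/T₁) = 675 × 0.433 × ln(1410/440) = 340 J/K.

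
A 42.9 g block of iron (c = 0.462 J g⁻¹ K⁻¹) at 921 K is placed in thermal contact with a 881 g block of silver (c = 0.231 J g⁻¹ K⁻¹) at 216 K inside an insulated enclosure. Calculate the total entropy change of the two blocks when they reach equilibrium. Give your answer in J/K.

ΔS_total = 28.1 J/K

Energy balance: T_f = (m₁c₁T₁ + m₂c₂T₂)/(m₁c₁ + m₂c₂) = 278.57 K.
ΔS₁ = m₁c₁ ln(T_f/T₁) = 19.8198 × ln(278.57/921) = -23.7 J/K.
ΔS₂ = m₂c₂ ln(T_f/T₂) = 203.511 × ln(278.57/216) = 51.77 J/K.
ΔS_total = -23.7 + 51.77 = 28.1 J/K.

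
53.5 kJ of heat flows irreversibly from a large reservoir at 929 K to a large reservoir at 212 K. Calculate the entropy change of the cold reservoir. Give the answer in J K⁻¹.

ΔS_cold = 252 J/K

The cold reservoir gains heat Q, so ΔS_cold = +Q/T_C = 53500/212 = 252 J/K.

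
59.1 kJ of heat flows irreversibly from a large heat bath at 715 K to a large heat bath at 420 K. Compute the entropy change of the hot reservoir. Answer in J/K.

The hot reservoir loses heat Q, so ΔS_hot = −Q/T_H = −59100/715 = -82.7 J/K.

ΔS_hot = -82.7 J/K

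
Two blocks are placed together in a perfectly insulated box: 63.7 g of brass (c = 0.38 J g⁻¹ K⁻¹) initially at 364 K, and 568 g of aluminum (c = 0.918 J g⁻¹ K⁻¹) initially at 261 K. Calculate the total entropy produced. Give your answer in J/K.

ΔS_total = 1.42 J/K

Energy balance: T_f = (m₁c₁T₁ + m₂c₂T₂)/(m₁c₁ + m₂c₂) = 265.57 K.
ΔS₁ = m₁c₁ ln(T_f/T₁) = 24.206 × ln(265.57/364) = -7.632 J/K.
ΔS₂ = m₂c₂ ln(T_f/T₂) = 521.424 × ln(265.57/261) = 9.05 J/K.
ΔS_total = -7.632 + 9.05 = 1.42 J/K.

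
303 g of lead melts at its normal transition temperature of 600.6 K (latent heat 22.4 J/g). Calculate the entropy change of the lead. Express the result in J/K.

ΔS = 11.3 J/K

Heat absorbed by the substance: Q = mL = 303 × 22.4 = 6787.2 J.
At constant T, ΔS = Q_rev/T = 6787.2 / 600.6 = 11.3 J/K.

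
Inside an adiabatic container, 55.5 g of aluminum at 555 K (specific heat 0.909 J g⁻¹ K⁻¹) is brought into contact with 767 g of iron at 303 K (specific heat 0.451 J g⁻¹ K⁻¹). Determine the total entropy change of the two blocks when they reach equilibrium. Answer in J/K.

Energy balance: T_f = (m₁c₁T₁ + m₂c₂T₂)/(m₁c₁ + m₂c₂) = 335.07 K.
ΔS₁ = m₁c₁ ln(T_f/T₁) = 50.4495 × ln(335.07/555) = -25.46 J/K.
ΔS₂ = m₂c₂ ln(T_f/T₂) = 345.917 × ln(335.07/303) = 34.81 J/K.
ΔS_total = -25.46 + 34.81 = 9.35 J/K.

ΔS_total = 9.35 J/K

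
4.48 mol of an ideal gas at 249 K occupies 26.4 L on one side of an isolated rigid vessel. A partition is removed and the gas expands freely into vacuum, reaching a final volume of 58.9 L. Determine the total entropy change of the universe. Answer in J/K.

For an ideal gas in free expansion Q = 0 and W = 0, so T is unchanged.
Entropy is a state function; using a reversible isothermal path, ΔS_gas = nR ln(V₂/V₁) = 4.48 × 8.314 × ln(58.9/26.4) = 29.9 J/K.
The insulated surroundings exchange no heat, so ΔS_surr = 0 and ΔS_universe = ΔS_gas.

ΔS_universe = 29.9 J/K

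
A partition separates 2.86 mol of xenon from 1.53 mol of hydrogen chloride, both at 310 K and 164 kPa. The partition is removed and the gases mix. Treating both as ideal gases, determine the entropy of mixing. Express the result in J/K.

Mole fractions: x_A = 2.86/4.39 = 0.651, x_B = 0.349.
ΔS_mix = −R(n_A ln x_A + n_B ln x_B) = −8.314 × (2.86 ln 0.651 + 1.53 ln 0.349) = 23.6 J/K.

ΔS_mix = 23.6 J/K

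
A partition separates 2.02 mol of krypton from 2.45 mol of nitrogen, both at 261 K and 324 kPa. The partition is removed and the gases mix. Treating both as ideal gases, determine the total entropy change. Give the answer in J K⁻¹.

Mole fractions: x_A = 2.02/4.47 = 0.452, x_B = 0.548.
ΔS_mix = −R(n_A ln x_A + n_B ln x_B) = −8.314 × (2.02 ln 0.452 + 2.45 ln 0.548) = 25.6 J/K.

ΔS_mix = 25.6 J/K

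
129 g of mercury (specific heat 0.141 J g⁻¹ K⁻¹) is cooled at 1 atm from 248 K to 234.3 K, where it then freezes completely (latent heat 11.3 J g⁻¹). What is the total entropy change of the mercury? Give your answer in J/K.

Cooling step: ΔS₁ = m c ln(T_tr/T_i) = 129 × 0.141 × ln(234.3/248) = -1.034 J/K.
Phase change: ΔS₂ = −mL/T_tr = −129 × 11.3 / 234.3 = -6.222 J/K.
ΔS_total = (-1.034) + (-6.222) = -7.26 J/K.

ΔS = -7.26 J/K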